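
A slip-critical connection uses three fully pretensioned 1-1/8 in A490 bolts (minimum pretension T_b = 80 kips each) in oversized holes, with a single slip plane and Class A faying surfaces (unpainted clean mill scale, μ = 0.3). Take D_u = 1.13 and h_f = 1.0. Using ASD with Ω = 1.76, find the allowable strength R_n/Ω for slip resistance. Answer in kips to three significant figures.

R_n = μ · D_u · h_f · T_b · n_s · n_b = 0.3 × 1.13 × 1.0 × 80 × 1 × 3 = 81.36 kips.
Allowable strength R_n/Ω = 81.36 / 1.76 = 46.2 kips.

46.2 kips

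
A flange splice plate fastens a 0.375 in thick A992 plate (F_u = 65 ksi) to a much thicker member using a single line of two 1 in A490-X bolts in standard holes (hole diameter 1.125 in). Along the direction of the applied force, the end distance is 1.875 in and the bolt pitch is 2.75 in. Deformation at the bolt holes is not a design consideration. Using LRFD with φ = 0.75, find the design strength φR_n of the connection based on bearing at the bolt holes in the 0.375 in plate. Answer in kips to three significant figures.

Per bolt r_n = 1.5 l_c t F_u ≤ 3.0 d t F_u; upper limit = 3.0 × 1 × 0.375 × 65 = 73.12 kips.
Edge bolt: l_c = 1.875 − 1.125/2 = 1.312 in → 1.5 × 1.312 × 0.375 × 65 = 47.99 → r_n = 47.99 kips.
Interior bolts: l_c = 2.75 − 1.125 = 1.625 in → 1.5 × 1.625 × 0.375 × 65 = 59.41 → r_n = 59.41 kips.
R_n = 1 × 47.99 + 1 × 59.41 = 107.4 kips.
Design strength φR_n = 0.75 × 107.4 = 80.6 kips.

80.6 kips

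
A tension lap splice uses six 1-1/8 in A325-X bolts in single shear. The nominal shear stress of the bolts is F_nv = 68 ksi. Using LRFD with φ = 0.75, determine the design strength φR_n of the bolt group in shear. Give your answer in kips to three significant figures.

304 kips

A_b = π × 1.125² / 4 = 0.994 in².
R_n = F_nv · A_b · n · n_s = 68 × 0.994 × 6 × 1 = 405.6 kips.
Design strength φR_n = 0.75 × 405.6 = 304 kips.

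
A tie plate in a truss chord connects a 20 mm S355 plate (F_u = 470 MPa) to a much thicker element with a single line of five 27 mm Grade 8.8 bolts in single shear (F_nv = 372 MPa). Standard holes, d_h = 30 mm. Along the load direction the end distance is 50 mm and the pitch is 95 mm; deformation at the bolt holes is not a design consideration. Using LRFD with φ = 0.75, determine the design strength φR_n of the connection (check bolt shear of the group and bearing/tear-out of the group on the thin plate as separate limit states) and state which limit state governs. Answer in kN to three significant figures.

799 kN (bolt shear governs)

Bolt shear: A_b = π·27²/4 = 572.6 mm²; R_n = 372 × 572.6 × 5 × 1 / 1000 = 1065 kN → 0.75 × 1065 = 799 kN.
Bearing (1.5 l_c t F_u ≤ 3.0 d t F_u): upper limit = 3.0·27·20·470 / 1000 = 761.4 kN.
  Edge l_c = 50 − 30/2 = 35 → r_n = 493.5 kN; interior l_c = 95 − 30 = 65 → r_n = 761.4 kN.
  R_n,bearing = 1·493.5 + 4·761.4 = 3539 kN → 0.75 × 3539 = 2650 kN.
Bolt shear governs: 799 kN.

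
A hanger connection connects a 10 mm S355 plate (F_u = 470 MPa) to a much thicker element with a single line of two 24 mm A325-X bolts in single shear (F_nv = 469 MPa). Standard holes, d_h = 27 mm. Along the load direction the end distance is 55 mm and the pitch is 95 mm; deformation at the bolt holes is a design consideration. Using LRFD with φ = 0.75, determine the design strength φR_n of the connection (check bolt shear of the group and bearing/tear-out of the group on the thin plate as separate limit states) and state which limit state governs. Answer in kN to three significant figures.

318 kN (bolt shear governs)

Bolt shear: A_b = π·24²/4 = 452.4 mm²; R_n = 469 × 452.4 × 2 × 1 / 1000 = 424.3 kN → 0.75 × 424.3 = 318 kN.
Bearing (1.2 l_c t F_u ≤ 2.4 d t F_u): upper limit = 2.4·24·10·470 / 1000 = 270.7 kN.
  Edge l_c = 55 − 27/2 = 41.5 → r_n = 234.1 kN; interior l_c = 95 − 27 = 68 → r_n = 270.7 kN.
  R_n,bearing = 1·234.1 + 1·270.7 = 504.8 kN → 0.75 × 504.8 = 379 kN.
Bolt shear governs: 318 kN.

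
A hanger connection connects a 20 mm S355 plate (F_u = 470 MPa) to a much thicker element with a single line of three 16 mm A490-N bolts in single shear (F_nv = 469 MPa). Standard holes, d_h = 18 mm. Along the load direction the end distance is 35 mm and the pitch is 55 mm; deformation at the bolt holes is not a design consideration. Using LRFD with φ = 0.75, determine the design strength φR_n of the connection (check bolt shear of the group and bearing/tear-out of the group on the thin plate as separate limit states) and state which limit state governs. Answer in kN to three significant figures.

212 kN (bolt shear governs)

Bolt shear: A_b = π·16²/4 = 201.1 mm²; R_n = 469 × 201.1 × 3 × 1 / 1000 = 282.9 kN → 0.75 × 282.9 = 212 kN.
Bearing (1.5 l_c t F_u ≤ 3.0 d t F_u): upper limit = 3.0·16·20·470 / 1000 = 451.2 kN.
  Edge l_c = 35 − 18/2 = 26 → r_n = 366.6 kN; interior l_c = 55 − 18 = 37 → r_n = 451.2 kN.
  R_n,bearing = 1·366.6 + 2·451.2 = 1269 kN → 0.75 × 1269 = 952 kN.
Bolt shear governs: 212 kN.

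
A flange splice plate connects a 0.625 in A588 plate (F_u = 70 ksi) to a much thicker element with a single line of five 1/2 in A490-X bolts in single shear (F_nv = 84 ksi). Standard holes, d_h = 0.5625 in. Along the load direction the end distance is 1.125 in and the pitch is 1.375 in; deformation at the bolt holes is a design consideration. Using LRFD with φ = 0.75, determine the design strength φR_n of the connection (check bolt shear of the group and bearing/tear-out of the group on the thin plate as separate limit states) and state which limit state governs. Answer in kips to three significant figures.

61.9 kips (bolt shear governs)

Bolt shear: A_b = π·0.5²/4 = 0.1963 in²; R_n = 84 × 0.1963 × 5 × 1 = 82.47 kips → 0.75 × 82.47 = 61.9 kips.
Bearing (1.2 l_c t F_u ≤ 2.4 d t F_u): upper limit = 2.4·0.5·0.625·70 = 52.5 kips.
  Edge l_c = 1.125 − 0.5625/2 = 0.8438 → r_n = 44.3 kips; interior l_c = 1.375 − 0.5625 = 0.8125 → r_n = 42.66 kips.
  R_n,bearing = 1·44.3 + 4·42.66 = 214.9 kips → 0.75 × 214.9 = 161 kips.
Bolt shear governs: 61.9 kips.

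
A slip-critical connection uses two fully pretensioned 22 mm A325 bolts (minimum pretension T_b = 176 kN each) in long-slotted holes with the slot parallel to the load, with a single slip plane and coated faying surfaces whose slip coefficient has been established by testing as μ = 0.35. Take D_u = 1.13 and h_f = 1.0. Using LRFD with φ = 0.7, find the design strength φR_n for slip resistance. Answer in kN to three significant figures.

R_n = μ · D_u · h_f · T_b · n_s · n_b = 0.35 × 1.13 × 1.0 × 176 × 1 × 2 = 139.2 kN.
Design strength φR_n = 0.7 × 139.2 = 97.5 kN.

97.5 kN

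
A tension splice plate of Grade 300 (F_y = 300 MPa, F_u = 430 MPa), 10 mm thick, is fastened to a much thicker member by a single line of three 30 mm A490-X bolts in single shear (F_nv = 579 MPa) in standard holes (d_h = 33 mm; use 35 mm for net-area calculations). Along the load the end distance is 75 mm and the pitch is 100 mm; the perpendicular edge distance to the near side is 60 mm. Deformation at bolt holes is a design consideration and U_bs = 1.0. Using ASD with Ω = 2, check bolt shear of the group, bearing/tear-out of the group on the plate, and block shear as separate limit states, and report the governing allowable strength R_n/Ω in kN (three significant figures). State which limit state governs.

Bolt shear: A_b = π·30²/4 = 706.9 mm²; R_n = 579 × 706.9 × 3 × 1 / 1000 = 1228 kN → 1228 / 2 = 614 kN.
Bearing: edge l_c = 58.5, r_n = 301.9 kN; interior l_c = 67, r_n = 309.6 kN; R_n = 301.9 + 2·309.6 = 921.1 kN → 461 kN.
Block shear: A_gv = 2750, A_nv = 1875, A_nt = 425 mm²; R_n = min(0.6F_uA_nv, 0.6F_yA_gv) + U_bs·F_u·A_nt = 666.5 kN → 333 kN.
Block shear governs: 333 kN.

333 kN (block shear governs)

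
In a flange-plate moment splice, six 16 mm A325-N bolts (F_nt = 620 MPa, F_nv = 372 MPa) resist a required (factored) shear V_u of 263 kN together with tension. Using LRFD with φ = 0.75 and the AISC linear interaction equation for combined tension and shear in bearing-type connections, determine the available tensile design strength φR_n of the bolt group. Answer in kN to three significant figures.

A_b = π·16²/4 = 201.1 mm²; f_rv = 263 × 1000 / (6 × 201.1) = 218 MPa.
F'_nt = 1.3 F_nt − (F_nt / φF_nv) f_rv = 1.3·620 − (620/(0.75·372))·218 = 321.5 MPa, capped at F_nt → F'_nt = 321.5 MPa.
R_n = F'_nt · A_b · n = 321.5 × 201.1 × 6 / 1000 = 387.9 kN.
Design strength φR_n = 0.75 × 387.9 = 291 kN.

291 kN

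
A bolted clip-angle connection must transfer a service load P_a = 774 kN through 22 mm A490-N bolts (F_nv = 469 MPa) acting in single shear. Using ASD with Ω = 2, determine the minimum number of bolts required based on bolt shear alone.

9 bolts

A_b = π·22²/4 = 380.1 mm².
Per-bolt allowable strength R_n/Ω = 469 × 380.1 × 1 / 1000 / 2 = 89.14 kN.
n ≥ 774 / 89.14 = 8.683 → use 9 bolts.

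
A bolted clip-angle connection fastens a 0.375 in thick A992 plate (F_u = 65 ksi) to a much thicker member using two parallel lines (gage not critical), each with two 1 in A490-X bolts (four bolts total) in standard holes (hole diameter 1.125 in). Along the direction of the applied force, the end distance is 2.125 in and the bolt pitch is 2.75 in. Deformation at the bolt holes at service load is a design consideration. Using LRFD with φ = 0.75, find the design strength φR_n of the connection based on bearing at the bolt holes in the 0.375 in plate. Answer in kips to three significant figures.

Per bolt r_n = 1.2 l_c t F_u ≤ 2.4 d t F_u; upper limit = 2.4 × 1 × 0.375 × 65 = 58.5 kips.
Edge bolt: l_c = 2.125 − 1.125/2 = 1.562 in → 1.2 × 1.562 × 0.375 × 65 = 45.7 → r_n = 45.7 kips.
Interior bolts: l_c = 2.75 − 1.125 = 1.625 in → 1.2 × 1.625 × 0.375 × 65 = 47.53 → r_n = 47.53 kips.
R_n = 2 × 45.7 + 2 × 47.53 = 186.5 kips.
Design strength φR_n = 0.75 × 186.5 = 140 kips.

140 kips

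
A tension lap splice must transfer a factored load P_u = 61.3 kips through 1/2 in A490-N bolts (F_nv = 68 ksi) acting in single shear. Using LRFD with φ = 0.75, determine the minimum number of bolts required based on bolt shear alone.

7 bolts

A_b = π·0.5²/4 = 0.1963 in².
Per-bolt design strength φR_n = 0.75 × 68 × 0.1963 × 1 = 10.01 kips.
n ≥ 61.3 / 10.01 = 6.122 → use 7 bolts.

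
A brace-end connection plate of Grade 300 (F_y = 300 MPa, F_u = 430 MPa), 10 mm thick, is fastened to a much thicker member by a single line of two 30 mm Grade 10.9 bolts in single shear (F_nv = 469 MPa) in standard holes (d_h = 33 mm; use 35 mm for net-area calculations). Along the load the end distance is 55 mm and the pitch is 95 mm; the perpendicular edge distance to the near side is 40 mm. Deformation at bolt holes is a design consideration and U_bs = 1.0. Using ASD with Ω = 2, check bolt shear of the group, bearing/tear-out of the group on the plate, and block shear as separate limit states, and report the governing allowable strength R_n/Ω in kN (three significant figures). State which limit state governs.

174 kN (block shear governs)

Bolt shear: A_b = π·30²/4 = 706.9 mm²; R_n = 469 × 706.9 × 2 × 1 / 1000 = 663 kN → 663 / 2 = 332 kN.
Bearing: edge l_c = 38.5, r_n = 198.7 kN; interior l_c = 62, r_n = 309.6 kN; R_n = 198.7 + 1·309.6 = 508.3 kN → 254 kN.
Block shear: A_gv = 1500, A_nv = 975, A_nt = 225 mm²; R_n = min(0.6F_uA_nv, 0.6F_yA_gv) + U_bs·F_u·A_nt = 348.3 kN → 174 kN.
Block shear governs: 174 kN.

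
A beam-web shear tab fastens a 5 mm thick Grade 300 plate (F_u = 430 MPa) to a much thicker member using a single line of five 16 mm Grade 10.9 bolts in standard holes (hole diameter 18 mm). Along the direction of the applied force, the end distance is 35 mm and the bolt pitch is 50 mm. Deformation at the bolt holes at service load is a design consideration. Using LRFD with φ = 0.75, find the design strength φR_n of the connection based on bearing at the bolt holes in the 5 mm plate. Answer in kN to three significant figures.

Per bolt r_n = 1.2 l_c t F_u ≤ 2.4 d t F_u; upper limit = 2.4 × 16 × 5 × 430 / 1000 = 82.56 kN.
Edge bolt: l_c = 35 − 18/2 = 26 mm → 1.2 × 26 × 5 × 430 / 1000 = 67.08 → r_n = 67.08 kN.
Interior bolts: l_c = 50 − 18 = 32 mm → 1.2 × 32 × 5 × 430 / 1000 = 82.56 → r_n = 82.56 kN.
R_n = 1 × 67.08 + 4 × 82.56 = 397.3 kN.
Design strength φR_n = 0.75 × 397.3 = 298 kN.

298 kN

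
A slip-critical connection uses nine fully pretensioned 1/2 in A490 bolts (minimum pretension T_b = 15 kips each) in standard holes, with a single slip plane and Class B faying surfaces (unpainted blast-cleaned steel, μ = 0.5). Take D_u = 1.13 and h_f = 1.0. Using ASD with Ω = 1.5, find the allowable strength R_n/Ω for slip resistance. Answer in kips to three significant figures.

R_n = μ · D_u · h_f · T_b · n_s · n_b = 0.5 × 1.13 × 1.0 × 15 × 1 × 9 = 76.27 kips.
Allowable strength R_n/Ω = 76.27 / 1.5 = 50.8 kips.

50.8 kips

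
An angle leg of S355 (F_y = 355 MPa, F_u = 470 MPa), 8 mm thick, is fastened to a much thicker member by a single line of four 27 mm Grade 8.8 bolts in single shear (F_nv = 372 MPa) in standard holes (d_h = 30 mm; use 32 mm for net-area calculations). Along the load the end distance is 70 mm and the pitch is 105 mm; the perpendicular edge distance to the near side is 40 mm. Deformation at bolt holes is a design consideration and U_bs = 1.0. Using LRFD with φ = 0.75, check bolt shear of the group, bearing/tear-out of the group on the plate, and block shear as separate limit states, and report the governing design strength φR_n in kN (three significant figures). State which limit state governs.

Bolt shear: A_b = π·27²/4 = 572.6 mm²; R_n = 372 × 572.6 × 4 × 1 / 1000 = 852 kN → 0.75 × 852 = 639 kN.
Bearing: edge l_c = 55, r_n = 243.6 kN; interior l_c = 75, r_n = 243.6 kN; R_n = 243.6 + 3·243.6 = 974.6 kN → 731 kN.
Block shear: A_gv = 3080, A_nv = 2184, A_nt = 192 mm²; R_n = min(0.6F_uA_nv, 0.6F_yA_gv) + U_bs·F_u·A_nt = 706.1 kN → 530 kN.
Block shear governs: 530 kN.

530 kN (block shear governs)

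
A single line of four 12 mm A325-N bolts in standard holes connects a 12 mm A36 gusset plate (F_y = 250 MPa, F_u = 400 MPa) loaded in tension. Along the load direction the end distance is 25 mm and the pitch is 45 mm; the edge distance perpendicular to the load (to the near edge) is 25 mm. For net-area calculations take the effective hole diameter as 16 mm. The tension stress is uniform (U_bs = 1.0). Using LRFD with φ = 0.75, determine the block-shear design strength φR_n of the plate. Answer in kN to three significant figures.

277 kN

Shear plane L_v = 25 + 3·45 = 160 mm; A_gv = 160 × 12 = 1920 mm².
A_nv = (160 − 3.5·16) × 12 = 1248 mm².
A_nt = (25 − 0.5·16) × 12 = 204 mm².
0.6 F_u A_nv = 299.5 kN; 0.6 F_y A_gv = 288 kN → shear yielding governs the shear term.
R_n = 288 + 1.0 × 400 × 204 / 1000 = 369.6 kN.
Design strength φR_n = 0.75 × 369.6 = 277 kN.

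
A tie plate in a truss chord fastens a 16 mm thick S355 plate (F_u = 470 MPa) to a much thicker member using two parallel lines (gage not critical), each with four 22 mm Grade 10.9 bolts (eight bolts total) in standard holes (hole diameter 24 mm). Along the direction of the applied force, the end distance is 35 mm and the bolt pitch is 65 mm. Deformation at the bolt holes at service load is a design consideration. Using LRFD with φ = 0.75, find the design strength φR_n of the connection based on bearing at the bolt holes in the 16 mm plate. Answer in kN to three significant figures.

Per bolt r_n = 1.2 l_c t F_u ≤ 2.4 d t F_u; upper limit = 2.4 × 22 × 16 × 470 / 1000 = 397.1 kN.
Edge bolt: l_c = 35 − 24/2 = 23 mm → 1.2 × 23 × 16 × 470 / 1000 = 207.6 → r_n = 207.6 kN.
Interior bolts: l_c = 65 − 24 = 41 mm → 1.2 × 41 × 16 × 470 / 1000 = 370 → r_n = 370 kN.
R_n = 2 × 207.6 + 6 × 370 = 2635 kN.
Design strength φR_n = 0.75 × 2635 = 1980 kN.

1980 kN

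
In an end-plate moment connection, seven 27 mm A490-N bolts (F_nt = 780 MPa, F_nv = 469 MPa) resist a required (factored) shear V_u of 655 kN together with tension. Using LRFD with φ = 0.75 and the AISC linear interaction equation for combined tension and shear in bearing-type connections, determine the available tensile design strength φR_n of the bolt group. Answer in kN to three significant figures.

A_b = π·27²/4 = 572.6 mm²; f_rv = 655 × 1000 / (7 × 572.6) = 163.4 MPa.
F'_nt = 1.3 F_nt − (F_nt / φF_nv) f_rv = 1.3·780 − (780/(0.75·469))·163.4 = 651.6 MPa, capped at F_nt → F'_nt = 651.6 MPa.
R_n = F'_nt · A_b · n = 651.6 × 572.6 × 7 / 1000 = 2612 kN.
Design strength φR_n = 0.75 × 2612 = 1960 kN.

1960 kN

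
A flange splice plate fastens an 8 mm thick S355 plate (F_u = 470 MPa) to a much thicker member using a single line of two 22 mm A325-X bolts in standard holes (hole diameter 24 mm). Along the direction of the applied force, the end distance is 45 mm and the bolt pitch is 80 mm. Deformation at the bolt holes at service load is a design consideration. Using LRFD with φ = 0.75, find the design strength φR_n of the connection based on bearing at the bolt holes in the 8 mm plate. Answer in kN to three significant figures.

261 kN

Per bolt r_n = 1.2 l_c t F_u ≤ 2.4 d t F_u; upper limit = 2.4 × 22 × 8 × 470 / 1000 = 198.5 kN.
Edge bolt: l_c = 45 − 24/2 = 33 mm → 1.2 × 33 × 8 × 470 / 1000 = 148.9 → r_n = 148.9 kN.
Interior bolts: l_c = 80 − 24 = 56 mm → 1.2 × 56 × 8 × 470 / 1000 = 252.7 → r_n = 198.5 kN.
R_n = 1 × 148.9 + 1 × 198.5 = 347.4 kN.
Design strength φR_n = 0.75 × 347.4 = 261 kN.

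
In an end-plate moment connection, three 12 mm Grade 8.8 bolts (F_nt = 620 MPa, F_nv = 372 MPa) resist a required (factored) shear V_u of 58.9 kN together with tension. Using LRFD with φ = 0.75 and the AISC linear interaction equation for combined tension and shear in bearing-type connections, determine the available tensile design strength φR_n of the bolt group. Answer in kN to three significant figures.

107 kN

A_b = π·12²/4 = 113.1 mm²; f_rv = 58.9 × 1000 / (3 × 113.1) = 173.6 MPa.
F'_nt = 1.3 F_nt − (F_nt / φF_nv) f_rv = 1.3·620 − (620/(0.75·372))·173.6 = 420.2 MPa, capped at F_nt → F'_nt = 420.2 MPa.
R_n = F'_nt · A_b · n = 420.2 × 113.1 × 3 / 1000 = 142.6 kN.
Design strength φR_n = 0.75 × 142.6 = 107 kN.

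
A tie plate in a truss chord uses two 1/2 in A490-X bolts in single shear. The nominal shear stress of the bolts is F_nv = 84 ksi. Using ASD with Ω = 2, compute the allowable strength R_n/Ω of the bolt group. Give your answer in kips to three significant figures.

A_b = π × 0.5² / 4 = 0.1963 in².
R_n = F_nv · A_b · n · n_s = 84 × 0.1963 × 2 × 1 = 32.99 kips.
Allowable strength R_n/Ω = 32.99 / 2 = 16.5 kips.

16.5 kips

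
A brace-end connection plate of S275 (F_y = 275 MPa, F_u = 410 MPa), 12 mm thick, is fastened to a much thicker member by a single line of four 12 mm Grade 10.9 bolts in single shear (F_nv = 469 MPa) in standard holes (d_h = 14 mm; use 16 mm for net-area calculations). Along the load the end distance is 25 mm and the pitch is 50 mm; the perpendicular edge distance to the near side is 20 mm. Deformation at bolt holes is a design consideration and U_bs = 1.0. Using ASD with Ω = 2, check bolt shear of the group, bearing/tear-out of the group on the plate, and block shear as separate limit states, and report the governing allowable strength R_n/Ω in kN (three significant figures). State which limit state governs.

Bolt shear: A_b = π·12²/4 = 113.1 mm²; R_n = 469 × 113.1 × 4 × 1 / 1000 = 212.2 kN → 212.2 / 2 = 106 kN.
Bearing: edge l_c = 18, r_n = 106.3 kN; interior l_c = 36, r_n = 141.7 kN; R_n = 106.3 + 3·141.7 = 531.4 kN → 266 kN.
Block shear: A_gv = 2100, A_nv = 1428, A_nt = 144 mm²; R_n = min(0.6F_uA_nv, 0.6F_yA_gv) + U_bs·F_u·A_nt = 405.5 kN → 203 kN.
Bolt shear governs: 106 kN.

106 kN (bolt shear governs)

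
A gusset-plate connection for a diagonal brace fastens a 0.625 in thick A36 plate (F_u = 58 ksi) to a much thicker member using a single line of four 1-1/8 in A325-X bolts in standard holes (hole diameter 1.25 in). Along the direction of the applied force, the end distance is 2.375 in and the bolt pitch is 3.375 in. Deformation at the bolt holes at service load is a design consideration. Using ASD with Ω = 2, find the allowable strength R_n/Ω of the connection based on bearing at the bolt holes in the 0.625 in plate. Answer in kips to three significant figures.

177 kips

Per bolt r_n = 1.2 l_c t F_u ≤ 2.4 d t F_u; upper limit = 2.4 × 1.125 × 0.625 × 58 = 97.87 kips.
Edge bolt: l_c = 2.375 − 1.25/2 = 1.75 in → 1.2 × 1.75 × 0.625 × 58 = 76.12 → r_n = 76.12 kips.
Interior bolts: l_c = 3.375 − 1.25 = 2.125 in → 1.2 × 2.125 × 0.625 × 58 = 92.44 → r_n = 92.44 kips.
R_n = 1 × 76.12 + 3 × 92.44 = 353.4 kips.
Allowable strength R_n/Ω = 353.4 / 2 = 177 kips.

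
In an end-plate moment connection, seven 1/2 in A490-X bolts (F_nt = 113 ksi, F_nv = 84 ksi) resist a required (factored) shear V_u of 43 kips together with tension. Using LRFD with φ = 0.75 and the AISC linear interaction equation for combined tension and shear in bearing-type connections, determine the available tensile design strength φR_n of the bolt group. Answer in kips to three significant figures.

A_b = π·0.5²/4 = 0.1963 in²; f_rv = 43 / (7 × 0.1963) = 31.29 ksi.
F'_nt = 1.3 F_nt − (F_nt / φF_nv) f_rv = 1.3·113 − (113/(0.75·84))·31.29 = 90.79 ksi, capped at F_nt → F'_nt = 90.79 ksi.
R_n = F'_nt · A_b · n = 90.79 × 0.1963 × 7 = 124.8 kips.
Design strength φR_n = 0.75 × 124.8 = 93.6 kips.

93.6 kips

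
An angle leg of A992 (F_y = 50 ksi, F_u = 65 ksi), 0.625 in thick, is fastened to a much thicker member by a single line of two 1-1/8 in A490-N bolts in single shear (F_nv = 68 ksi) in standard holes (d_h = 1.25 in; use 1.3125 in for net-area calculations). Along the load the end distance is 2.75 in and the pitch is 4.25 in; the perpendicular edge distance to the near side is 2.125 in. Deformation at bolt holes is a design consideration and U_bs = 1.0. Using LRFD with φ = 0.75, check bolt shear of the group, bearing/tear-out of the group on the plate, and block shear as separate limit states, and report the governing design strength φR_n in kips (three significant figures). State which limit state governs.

Bolt shear: A_b = π·1.125²/4 = 0.994 in²; R_n = 68 × 0.994 × 2 × 1 = 135.2 kips → 0.75 × 135.2 = 101 kips.
Bearing: edge l_c = 2.125, r_n = 103.6 kips; interior l_c = 3, r_n = 109.7 kips; R_n = 103.6 + 1·109.7 = 213.3 kips → 160 kips.
Block shear: A_gv = 4.375, A_nv = 3.145, A_nt = 0.918 in²; R_n = min(0.6F_uA_nv, 0.6F_yA_gv) + U_bs·F_u·A_nt = 182.3 kips → 137 kips.
Bolt shear governs: 101 kips.

101 kips (bolt shear governs)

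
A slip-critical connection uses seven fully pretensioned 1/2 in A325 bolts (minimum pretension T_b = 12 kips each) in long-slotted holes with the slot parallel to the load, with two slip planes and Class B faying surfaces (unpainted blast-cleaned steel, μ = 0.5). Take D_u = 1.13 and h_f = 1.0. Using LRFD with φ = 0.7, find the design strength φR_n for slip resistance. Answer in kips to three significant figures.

66.4 kips

R_n = μ · D_u · h_f · T_b · n_s · n_b = 0.5 × 1.13 × 1.0 × 12 × 2 × 7 = 94.92 kips.
Design strength φR_n = 0.7 × 94.92 = 66.4 kips.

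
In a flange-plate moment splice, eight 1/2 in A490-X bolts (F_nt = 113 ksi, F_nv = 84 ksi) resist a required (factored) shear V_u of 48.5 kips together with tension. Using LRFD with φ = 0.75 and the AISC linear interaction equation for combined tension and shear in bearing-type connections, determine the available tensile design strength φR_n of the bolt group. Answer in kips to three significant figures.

108 kips

A_b = π·0.5²/4 = 0.1963 in²; f_rv = 48.5 / (8 × 0.1963) = 30.88 ksi.
F'_nt = 1.3 F_nt − (F_nt / φF_nv) f_rv = 1.3·113 − (113/(0.75·84))·30.88 = 91.52 ksi, capped at F_nt → F'_nt = 91.52 ksi.
R_n = F'_nt · A_b · n = 91.52 × 0.1963 × 8 = 143.8 kips.
Design strength φR_n = 0.75 × 143.8 = 108 kips.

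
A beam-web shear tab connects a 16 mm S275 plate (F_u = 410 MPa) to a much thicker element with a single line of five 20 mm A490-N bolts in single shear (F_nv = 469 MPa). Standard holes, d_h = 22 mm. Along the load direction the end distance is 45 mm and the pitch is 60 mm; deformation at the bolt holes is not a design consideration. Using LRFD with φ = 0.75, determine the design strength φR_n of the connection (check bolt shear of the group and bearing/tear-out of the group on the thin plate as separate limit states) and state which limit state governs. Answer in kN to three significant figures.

553 kN (bolt shear governs)

Bolt shear: A_b = π·20²/4 = 314.2 mm²; R_n = 469 × 314.2 × 5 × 1 / 1000 = 736.7 kN → 0.75 × 736.7 = 553 kN.
Bearing (1.5 l_c t F_u ≤ 3.0 d t F_u): upper limit = 3.0·20·16·410 / 1000 = 393.6 kN.
  Edge l_c = 45 − 22/2 = 34 → r_n = 334.6 kN; interior l_c = 60 − 22 = 38 → r_n = 373.9 kN.
  R_n,bearing = 1·334.6 + 4·373.9 = 1830 kN → 0.75 × 1830 = 1370 kN.
Bolt shear governs: 553 kN.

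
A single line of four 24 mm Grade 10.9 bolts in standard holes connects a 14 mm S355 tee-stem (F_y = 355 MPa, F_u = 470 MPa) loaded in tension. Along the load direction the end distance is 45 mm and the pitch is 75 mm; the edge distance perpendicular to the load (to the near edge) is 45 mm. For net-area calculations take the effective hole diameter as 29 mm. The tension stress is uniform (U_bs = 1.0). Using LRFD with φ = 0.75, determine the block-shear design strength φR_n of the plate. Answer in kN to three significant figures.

Shear plane L_v = 45 + 3·75 = 270 mm; A_gv = 270 × 14 = 3780 mm².
A_nv = (270 − 3.5·29) × 14 = 2359 mm².
A_nt = (45 − 0.5·29) × 14 = 427 mm².
0.6 F_u A_nv = 665.2 kN; 0.6 F_y A_gv = 805.1 kN → shear rupture governs the shear term.
R_n = 665.2 + 1.0 × 470 × 427 / 1000 = 865.9 kN.
Design strength φR_n = 0.75 × 865.9 = 649 kN.

649 kN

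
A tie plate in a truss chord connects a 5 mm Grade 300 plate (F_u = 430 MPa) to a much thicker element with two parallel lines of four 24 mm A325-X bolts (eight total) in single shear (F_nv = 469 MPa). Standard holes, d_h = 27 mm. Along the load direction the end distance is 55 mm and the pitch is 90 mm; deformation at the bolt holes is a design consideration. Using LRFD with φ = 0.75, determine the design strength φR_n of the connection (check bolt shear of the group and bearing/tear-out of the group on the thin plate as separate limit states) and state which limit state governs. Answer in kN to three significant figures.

Bolt shear: A_b = π·24²/4 = 452.4 mm²; R_n = 469 × 452.4 × 8 × 1 / 1000 = 1697 kN → 0.75 × 1697 = 1270 kN.
Bearing (1.2 l_c t F_u ≤ 2.4 d t F_u): upper limit = 2.4·24·5·430 / 1000 = 123.8 kN.
  Edge l_c = 55 − 27/2 = 41.5 → r_n = 107.1 kN; interior l_c = 90 − 27 = 63 → r_n = 123.8 kN.
  R_n,bearing = 2·107.1 + 6·123.8 = 957.2 kN → 0.75 × 957.2 = 718 kN.
Bearing governs: 718 kN.

718 kN (bearing governs)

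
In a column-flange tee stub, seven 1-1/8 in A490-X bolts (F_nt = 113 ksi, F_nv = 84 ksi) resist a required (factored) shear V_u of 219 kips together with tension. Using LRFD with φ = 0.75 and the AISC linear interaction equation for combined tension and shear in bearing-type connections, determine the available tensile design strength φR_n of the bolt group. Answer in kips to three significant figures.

A_b = π·1.125²/4 = 0.994 in²; f_rv = 219 / (7 × 0.994) = 31.47 ksi.
F'_nt = 1.3 F_nt − (F_nt / φF_nv) f_rv = 1.3·113 − (113/(0.75·84))·31.47 = 90.45 ksi, capped at F_nt → F'_nt = 90.45 ksi.
R_n = F'_nt · A_b · n = 90.45 × 0.994 × 7 = 629.3 kips.
Design strength φR_n = 0.75 × 629.3 = 472 kips.

472 kips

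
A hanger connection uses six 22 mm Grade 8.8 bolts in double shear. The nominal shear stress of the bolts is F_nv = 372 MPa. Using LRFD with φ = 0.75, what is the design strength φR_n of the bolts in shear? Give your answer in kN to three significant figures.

1270 kN

A_b = π × 22² / 4 = 380.1 mm².
R_n = F_nv · A_b · n · n_s = 372 × 380.1 × 6 × 2 / 1000 = 1697 kN.
Design strength φR_n = 0.75 × 1697 = 1270 kN.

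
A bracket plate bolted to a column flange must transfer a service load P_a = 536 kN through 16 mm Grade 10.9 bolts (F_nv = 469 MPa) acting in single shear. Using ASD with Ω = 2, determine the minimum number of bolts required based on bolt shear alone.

12 bolts

A_b = π·16²/4 = 201.1 mm².
Per-bolt allowable strength R_n/Ω = 469 × 201.1 × 1 / 1000 / 2 = 47.15 kN.
n ≥ 536 / 47.15 = 11.37 → use 12 bolts.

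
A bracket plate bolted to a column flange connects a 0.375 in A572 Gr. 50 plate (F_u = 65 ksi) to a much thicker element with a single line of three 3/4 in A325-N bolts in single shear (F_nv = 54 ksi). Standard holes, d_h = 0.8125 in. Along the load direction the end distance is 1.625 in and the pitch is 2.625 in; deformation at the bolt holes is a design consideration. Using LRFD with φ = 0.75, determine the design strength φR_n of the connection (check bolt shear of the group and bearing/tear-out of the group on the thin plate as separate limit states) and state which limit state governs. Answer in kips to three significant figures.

Bolt shear: A_b = π·0.75²/4 = 0.4418 in²; R_n = 54 × 0.4418 × 3 × 1 = 71.57 kips → 0.75 × 71.57 = 53.7 kips.
Bearing (1.2 l_c t F_u ≤ 2.4 d t F_u): upper limit = 2.4·0.75·0.375·65 = 43.87 kips.
  Edge l_c = 1.625 − 0.8125/2 = 1.219 → r_n = 35.65 kips; interior l_c = 2.625 − 0.8125 = 1.812 → r_n = 43.87 kips.
  R_n,bearing = 1·35.65 + 2·43.87 = 123.4 kips → 0.75 × 123.4 = 92.5 kips.
Bolt shear governs: 53.7 kips.

53.7 kips (bolt shear governs)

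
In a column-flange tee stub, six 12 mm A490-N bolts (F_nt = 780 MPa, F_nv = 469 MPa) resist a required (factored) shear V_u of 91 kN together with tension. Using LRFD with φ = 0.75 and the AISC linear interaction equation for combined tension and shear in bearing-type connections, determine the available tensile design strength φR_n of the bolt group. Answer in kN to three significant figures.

365 kN

A_b = π·12²/4 = 113.1 mm²; f_rv = 91 × 1000 / (6 × 113.1) = 134.1 MPa.
F'_nt = 1.3 F_nt − (F_nt / φF_nv) f_rv = 1.3·780 − (780/(0.75·469))·134.1 = 716.6 MPa, capped at F_nt → F'_nt = 716.6 MPa.
R_n = F'_nt · A_b · n = 716.6 × 113.1 × 6 / 1000 = 486.3 kN.
Design strength φR_n = 0.75 × 486.3 = 365 kN.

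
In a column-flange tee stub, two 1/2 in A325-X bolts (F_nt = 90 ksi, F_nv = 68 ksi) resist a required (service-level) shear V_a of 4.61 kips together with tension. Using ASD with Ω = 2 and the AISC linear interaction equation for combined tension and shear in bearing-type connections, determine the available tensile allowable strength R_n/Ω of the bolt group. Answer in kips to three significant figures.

16.9 kips

A_b = π·0.5²/4 = 0.1963 in²; f_rv = 4.61 / (2 × 0.1963) = 11.74 ksi.
F'_nt = 1.3 F_nt − (Ω F_nt / F_nv) f_rv = 1.3·90 − (2·90/68)·11.74 = 85.93 ksi, capped at F_nt → F'_nt = 85.93 ksi.
R_n = F'_nt · A_b · n = 85.93 × 0.1963 × 2 = 33.74 kips.
Allowable strength R_n/Ω = 33.74 / 2 = 16.9 kips.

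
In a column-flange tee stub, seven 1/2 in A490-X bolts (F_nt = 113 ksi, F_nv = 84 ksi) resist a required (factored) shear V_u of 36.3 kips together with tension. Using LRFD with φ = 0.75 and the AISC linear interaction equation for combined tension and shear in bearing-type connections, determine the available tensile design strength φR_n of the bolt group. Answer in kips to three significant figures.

A_b = π·0.5²/4 = 0.1963 in²; f_rv = 36.3 / (7 × 0.1963) = 26.41 ksi.
F'_nt = 1.3 F_nt − (F_nt / φF_nv) f_rv = 1.3·113 − (113/(0.75·84))·26.41 = 99.53 ksi, capped at F_nt → F'_nt = 99.53 ksi.
R_n = F'_nt · A_b · n = 99.53 × 0.1963 × 7 = 136.8 kips.
Design strength φR_n = 0.75 × 136.8 = 103 kips.

103 kips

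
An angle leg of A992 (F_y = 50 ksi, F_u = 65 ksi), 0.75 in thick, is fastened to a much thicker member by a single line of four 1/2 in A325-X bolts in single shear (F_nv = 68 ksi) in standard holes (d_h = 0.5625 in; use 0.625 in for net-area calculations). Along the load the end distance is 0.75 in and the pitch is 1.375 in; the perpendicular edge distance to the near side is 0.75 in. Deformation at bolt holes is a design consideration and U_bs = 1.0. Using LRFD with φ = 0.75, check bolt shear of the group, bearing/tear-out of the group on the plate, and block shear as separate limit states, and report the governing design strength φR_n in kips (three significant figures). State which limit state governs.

Bolt shear: A_b = π·0.5²/4 = 0.1963 in²; R_n = 68 × 0.1963 × 4 × 1 = 53.41 kips → 0.75 × 53.41 = 40.1 kips.
Bearing: edge l_c = 0.4688, r_n = 27.42 kips; interior l_c = 0.8125, r_n = 47.53 kips; R_n = 27.42 + 3·47.53 = 170 kips → 128 kips.
Block shear: A_gv = 3.656, A_nv = 2.016, A_nt = 0.3281 in²; R_n = min(0.6F_uA_nv, 0.6F_yA_gv) + U_bs·F_u·A_nt = 99.94 kips → 75 kips.
Bolt shear governs: 40.1 kips.

40.1 kips (bolt shear governs)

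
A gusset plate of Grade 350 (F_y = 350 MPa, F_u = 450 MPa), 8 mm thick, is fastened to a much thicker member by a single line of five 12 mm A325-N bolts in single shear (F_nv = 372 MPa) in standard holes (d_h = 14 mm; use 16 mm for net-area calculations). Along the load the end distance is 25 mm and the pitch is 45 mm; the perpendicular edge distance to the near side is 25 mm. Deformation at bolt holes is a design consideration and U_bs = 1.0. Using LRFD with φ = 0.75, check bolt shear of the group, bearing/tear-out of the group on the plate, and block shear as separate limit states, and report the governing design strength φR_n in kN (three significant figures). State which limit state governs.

Bolt shear: A_b = π·12²/4 = 113.1 mm²; R_n = 372 × 113.1 × 5 × 1 / 1000 = 210.4 kN → 0.75 × 210.4 = 158 kN.
Bearing: edge l_c = 18, r_n = 77.76 kN; interior l_c = 31, r_n = 103.7 kN; R_n = 77.76 + 4·103.7 = 492.5 kN → 369 kN.
Block shear: A_gv = 1640, A_nv = 1064, A_nt = 136 mm²; R_n = min(0.6F_uA_nv, 0.6F_yA_gv) + U_bs·F_u·A_nt = 348.5 kN → 261 kN.
Bolt shear governs: 158 kN.

158 kN (bolt shear governs)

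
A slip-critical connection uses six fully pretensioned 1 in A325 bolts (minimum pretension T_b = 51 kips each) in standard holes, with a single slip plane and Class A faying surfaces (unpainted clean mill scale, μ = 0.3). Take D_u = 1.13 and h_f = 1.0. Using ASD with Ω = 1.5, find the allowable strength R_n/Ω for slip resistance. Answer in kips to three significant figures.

R_n = μ · D_u · h_f · T_b · n_s · n_b = 0.3 × 1.13 × 1.0 × 51 × 1 × 6 = 103.7 kips.
Allowable strength R_n/Ω = 103.7 / 1.5 = 69.2 kips.

69.2 kips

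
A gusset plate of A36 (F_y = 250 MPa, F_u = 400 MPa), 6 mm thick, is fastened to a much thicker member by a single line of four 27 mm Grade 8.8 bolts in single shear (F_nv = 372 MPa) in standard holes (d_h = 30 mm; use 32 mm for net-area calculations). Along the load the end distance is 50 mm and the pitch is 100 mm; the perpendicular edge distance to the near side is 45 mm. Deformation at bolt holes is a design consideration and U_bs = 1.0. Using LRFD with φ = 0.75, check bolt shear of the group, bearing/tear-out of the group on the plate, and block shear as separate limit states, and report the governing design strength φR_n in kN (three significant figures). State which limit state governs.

Bolt shear: A_b = π·27²/4 = 572.6 mm²; R_n = 372 × 572.6 × 4 × 1 / 1000 = 852 kN → 0.75 × 852 = 639 kN.
Bearing: edge l_c = 35, r_n = 100.8 kN; interior l_c = 70, r_n = 155.5 kN; R_n = 100.8 + 3·155.5 = 567.4 kN → 426 kN.
Block shear: A_gv = 2100, A_nv = 1428, A_nt = 174 mm²; R_n = min(0.6F_uA_nv, 0.6F_yA_gv) + U_bs·F_u·A_nt = 384.6 kN → 288 kN.
Block shear governs: 288 kN.

288 kN (block shear governs)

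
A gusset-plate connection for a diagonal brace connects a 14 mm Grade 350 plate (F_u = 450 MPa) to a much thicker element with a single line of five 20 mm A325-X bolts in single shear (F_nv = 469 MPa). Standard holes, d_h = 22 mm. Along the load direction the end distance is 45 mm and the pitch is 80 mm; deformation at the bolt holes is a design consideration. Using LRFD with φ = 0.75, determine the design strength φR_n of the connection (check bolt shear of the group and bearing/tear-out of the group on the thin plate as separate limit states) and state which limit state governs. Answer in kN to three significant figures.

Bolt shear: A_b = π·20²/4 = 314.2 mm²; R_n = 469 × 314.2 × 5 × 1 / 1000 = 736.7 kN → 0.75 × 736.7 = 553 kN.
Bearing (1.2 l_c t F_u ≤ 2.4 d t F_u): upper limit = 2.4·20·14·450 / 1000 = 302.4 kN.
  Edge l_c = 45 − 22/2 = 34 → r_n = 257 kN; interior l_c = 80 − 22 = 58 → r_n = 302.4 kN.
  R_n,bearing = 1·257 + 4·302.4 = 1467 kN → 0.75 × 1467 = 1100 kN.
Bolt shear governs: 553 kN.

553 kN (bolt shear governs)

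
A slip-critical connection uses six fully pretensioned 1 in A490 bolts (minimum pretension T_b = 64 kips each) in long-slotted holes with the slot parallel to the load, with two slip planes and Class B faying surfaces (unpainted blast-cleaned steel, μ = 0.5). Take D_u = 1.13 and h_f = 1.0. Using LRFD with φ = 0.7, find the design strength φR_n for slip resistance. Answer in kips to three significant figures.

304 kips

R_n = μ · D_u · h_f · T_b · n_s · n_b = 0.5 × 1.13 × 1.0 × 64 × 2 × 6 = 433.9 kips.
Design strength φR_n = 0.7 × 433.9 = 304 kips.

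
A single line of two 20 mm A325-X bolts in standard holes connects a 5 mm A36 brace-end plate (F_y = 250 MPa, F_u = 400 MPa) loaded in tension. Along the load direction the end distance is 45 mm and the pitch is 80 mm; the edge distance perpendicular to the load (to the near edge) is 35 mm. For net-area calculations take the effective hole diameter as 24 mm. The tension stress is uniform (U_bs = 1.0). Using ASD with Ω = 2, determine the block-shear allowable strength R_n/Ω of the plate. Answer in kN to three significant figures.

69.9 kN

Shear plane L_v = 45 + 1·80 = 125 mm; A_gv = 125 × 5 = 625 mm².
A_nv = (125 − 1.5·24) × 5 = 445 mm².
A_nt = (35 − 0.5·24) × 5 = 115 mm².
0.6 F_u A_nv = 106.8 kN; 0.6 F_y A_gv = 93.75 kN → shear yielding governs the shear term.
R_n = 93.75 + 1.0 × 400 × 115 / 1000 = 139.8 kN.
Allowable strength R_n/Ω = 139.8 / 2 = 69.9 kN.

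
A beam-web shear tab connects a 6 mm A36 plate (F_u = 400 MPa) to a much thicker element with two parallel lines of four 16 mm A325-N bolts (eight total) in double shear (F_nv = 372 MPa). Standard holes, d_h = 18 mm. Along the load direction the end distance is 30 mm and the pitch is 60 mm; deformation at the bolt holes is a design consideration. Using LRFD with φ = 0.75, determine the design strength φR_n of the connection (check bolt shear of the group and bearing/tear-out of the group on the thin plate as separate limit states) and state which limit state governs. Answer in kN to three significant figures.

Bolt shear: A_b = π·16²/4 = 201.1 mm²; R_n = 372 × 201.1 × 8 × 2 / 1000 = 1197 kN → 0.75 × 1197 = 898 kN.
Bearing (1.2 l_c t F_u ≤ 2.4 d t F_u): upper limit = 2.4·16·6·400 / 1000 = 92.16 kN.
  Edge l_c = 30 − 18/2 = 21 → r_n = 60.48 kN; interior l_c = 60 − 18 = 42 → r_n = 92.16 kN.
  R_n,bearing = 2·60.48 + 6·92.16 = 673.9 kN → 0.75 × 673.9 = 505 kN.
Bearing governs: 505 kN.

505 kN (bearing governs)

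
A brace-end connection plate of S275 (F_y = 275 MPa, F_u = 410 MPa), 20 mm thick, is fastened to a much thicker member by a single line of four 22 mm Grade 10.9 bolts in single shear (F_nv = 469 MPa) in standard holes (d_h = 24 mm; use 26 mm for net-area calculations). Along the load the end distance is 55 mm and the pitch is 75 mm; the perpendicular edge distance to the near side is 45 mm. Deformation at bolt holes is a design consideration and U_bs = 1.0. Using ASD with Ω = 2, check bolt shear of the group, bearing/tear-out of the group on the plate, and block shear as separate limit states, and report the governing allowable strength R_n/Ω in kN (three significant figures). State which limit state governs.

357 kN (bolt shear governs)

Bolt shear: A_b = π·22²/4 = 380.1 mm²; R_n = 469 × 380.1 × 4 × 1 / 1000 = 713.1 kN → 713.1 / 2 = 357 kN.
Bearing: edge l_c = 43, r_n = 423.1 kN; interior l_c = 51, r_n = 433 kN; R_n = 423.1 + 3·433 = 1722 kN → 861 kN.
Block shear: A_gv = 5600, A_nv = 3780, A_nt = 640 mm²; R_n = min(0.6F_uA_nv, 0.6F_yA_gv) + U_bs·F_u·A_nt = 1186 kN → 593 kN.
Bolt shear governs: 357 kN.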